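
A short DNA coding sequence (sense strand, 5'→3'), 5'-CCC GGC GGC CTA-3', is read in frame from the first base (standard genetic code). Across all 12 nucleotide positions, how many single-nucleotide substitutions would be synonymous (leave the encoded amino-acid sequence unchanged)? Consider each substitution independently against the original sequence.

13

Codon 1 (CCC, Pro): 3 synonymous substitutions.
Codon 2 (GGC, Gly): 3 synonymous substitutions.
Codon 3 (GGC, Gly): 3 synonymous substitutions.
Codon 4 (CTA, Leu): 4 synonymous substitutions.
Total: 3 + 3 + 3 + 4 = 13.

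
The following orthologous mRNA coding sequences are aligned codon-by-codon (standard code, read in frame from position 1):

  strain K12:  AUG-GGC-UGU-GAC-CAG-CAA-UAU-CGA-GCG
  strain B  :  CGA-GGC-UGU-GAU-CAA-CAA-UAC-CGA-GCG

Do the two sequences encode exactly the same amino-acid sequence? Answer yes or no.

no

Codon 1: AUG Met / CGA Arg — nonsynonymous.
Codon 2: GGC Gly / GGC Gly — identical.
Codon 3: UGU Cys / UGU Cys — identical.
Codon 4: GAC Asp / GAU Asp — synonymous.
Codon 5: CAG Gln / CAA Gln — synonymous.
Codon 6: CAA Gln / CAA Gln — identical.
Codon 7: UAU Tyr / UAC Tyr — synonymous.
Codon 8: CGA Arg / CGA Arg — identical.
Codon 9: GCG Ala / GCG Ala — identical.
Nonsynonymous differences: 1 → different protein.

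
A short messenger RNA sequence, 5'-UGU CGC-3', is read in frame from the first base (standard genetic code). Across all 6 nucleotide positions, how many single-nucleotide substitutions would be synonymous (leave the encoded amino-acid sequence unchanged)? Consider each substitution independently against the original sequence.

4

Codon 1 (UGU, Cys): 1 synonymous substitution.
Codon 2 (CGC, Arg): 3 synonymous substitutions.
Total: 1 + 3 = 4.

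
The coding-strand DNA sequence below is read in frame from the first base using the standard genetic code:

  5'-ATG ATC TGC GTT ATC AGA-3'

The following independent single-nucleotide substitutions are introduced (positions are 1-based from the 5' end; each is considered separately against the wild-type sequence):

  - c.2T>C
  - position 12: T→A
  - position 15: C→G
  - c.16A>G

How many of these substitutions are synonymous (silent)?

Codon 1: ATG (Met) → ACG (Thr) — missense.
Codon 4: GTT (Val) → GTA (Val) — synonymous.
Codon 5: ATC (Ile) → ATG (Met) — missense.
Codon 6: AGA (Arg) → GGA (Gly) — missense.
Synonymous: 1 of 4.

1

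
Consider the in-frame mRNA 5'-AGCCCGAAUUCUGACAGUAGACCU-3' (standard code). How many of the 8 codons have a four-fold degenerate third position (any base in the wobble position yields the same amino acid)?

Codon 1 AGC (Ser): third position 2-fold.
Codon 2 CCG (Pro): third position 4-fold.
Codon 3 AAU (Asn): third position 2-fold.
Codon 4 UCU (Ser): third position 4-fold.
Codon 5 GAC (Asp): third position 2-fold.
Codon 6 AGU (Ser): third position 2-fold.
Codon 7 AGA (Arg): third position 2-fold.
Codon 8 CCU (Pro): third position 4-fold.
Four-fold degenerate third positions: 3.

3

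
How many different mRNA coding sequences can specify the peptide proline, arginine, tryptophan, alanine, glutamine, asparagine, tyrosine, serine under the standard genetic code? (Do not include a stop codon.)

4608

Pro: 4 codons.
Arg: 6 codons.
Trp: 1 codon.
Ala: 4 codons.
Gln: 2 codons.
Asn: 2 codons.
Tyr: 2 codons.
Ser: 6 codons.
4 × 6 × 1 × 4 × 2 × 2 × 2 × 6 = 4608.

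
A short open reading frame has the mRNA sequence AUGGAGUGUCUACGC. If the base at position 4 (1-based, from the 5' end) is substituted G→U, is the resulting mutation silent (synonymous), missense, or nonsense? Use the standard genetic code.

nonsense

Position 4 falls in codon 2: GAG → Glu.
After the substitution the codon is UAG → Stop.
The new codon is a stop codon, so this is a nonsense mutation.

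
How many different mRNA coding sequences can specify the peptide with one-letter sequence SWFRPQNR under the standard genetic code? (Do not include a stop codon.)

6912

Ser: 6 codons.
Trp: 1 codon.
Phe: 2 codons.
Arg: 6 codons.
Pro: 4 codons.
Gln: 2 codons.
Asn: 2 codons.
Arg: 6 codons.
6 × 1 × 2 × 6 × 4 × 2 × 2 × 6 = 6912.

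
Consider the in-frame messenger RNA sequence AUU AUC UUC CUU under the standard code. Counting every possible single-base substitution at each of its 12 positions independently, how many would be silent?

Codon 1 (AUU, Ile): 2 synonymous substitutions.
Codon 2 (AUC, Ile): 2 synonymous substitutions.
Codon 3 (UUC, Phe): 1 synonymous substitution.
Codon 4 (CUU, Leu): 3 synonymous substitutions.
Total: 2 + 2 + 1 + 3 = 8.

8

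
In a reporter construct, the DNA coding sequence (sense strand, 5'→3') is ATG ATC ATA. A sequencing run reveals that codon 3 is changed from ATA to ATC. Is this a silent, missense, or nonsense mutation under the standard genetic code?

silent

Position 9 falls in codon 3: ATA → Ile.
After the substitution the codon is ATC → Ile.
Both encode Ile, so the change is synonymous.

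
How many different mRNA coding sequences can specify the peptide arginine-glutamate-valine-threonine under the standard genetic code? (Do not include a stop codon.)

Arg: 6 codons.
Glu: 2 codons.
Val: 4 codons.
Thr: 4 codons.
6 × 2 × 4 × 4 = 192.

192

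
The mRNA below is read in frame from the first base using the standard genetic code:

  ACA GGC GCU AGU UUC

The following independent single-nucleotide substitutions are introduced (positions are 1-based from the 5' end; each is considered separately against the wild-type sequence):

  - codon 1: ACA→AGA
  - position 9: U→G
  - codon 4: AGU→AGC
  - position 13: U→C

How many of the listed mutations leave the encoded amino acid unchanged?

2

Codon 1: ACA (Thr) → AGA (Arg) — missense.
Codon 3: GCU (Ala) → GCG (Ala) — synonymous.
Codon 4: AGU (Ser) → AGC (Ser) — synonymous.
Codon 5: UUC (Phe) → CUC (Leu) — missense.
Synonymous: 2 of 4.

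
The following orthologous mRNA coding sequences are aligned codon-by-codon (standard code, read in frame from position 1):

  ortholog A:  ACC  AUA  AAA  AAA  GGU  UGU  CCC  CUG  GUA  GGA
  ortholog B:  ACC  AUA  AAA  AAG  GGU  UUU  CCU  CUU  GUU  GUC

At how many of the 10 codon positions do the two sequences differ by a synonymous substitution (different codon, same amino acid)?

4

Codon 1: ACC Thr / ACC Thr — identical.
Codon 2: AUA Ile / AUA Ile — identical.
Codon 3: AAA Lys / AAA Lys — identical.
Codon 4: AAA Lys / AAG Lys — synonymous.
Codon 5: GGU Gly / GGU Gly — identical.
Codon 6: UGU Cys / UUU Phe — nonsynonymous.
Codon 7: CCC Pro / CCU Pro — synonymous.
Codon 8: CUG Leu / CUU Leu — synonymous.
Codon 9: GUA Val / GUU Val — synonymous.
Codon 10: GGA Gly / GUC Val — nonsynonymous.
Synonymous differences: 4.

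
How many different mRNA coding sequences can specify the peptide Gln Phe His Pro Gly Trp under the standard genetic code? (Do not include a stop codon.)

128

Gln: 2 codons.
Phe: 2 codons.
His: 2 codons.
Pro: 4 codons.
Gly: 4 codons.
Trp: 1 codon.
2 × 2 × 2 × 4 × 4 × 1 = 128.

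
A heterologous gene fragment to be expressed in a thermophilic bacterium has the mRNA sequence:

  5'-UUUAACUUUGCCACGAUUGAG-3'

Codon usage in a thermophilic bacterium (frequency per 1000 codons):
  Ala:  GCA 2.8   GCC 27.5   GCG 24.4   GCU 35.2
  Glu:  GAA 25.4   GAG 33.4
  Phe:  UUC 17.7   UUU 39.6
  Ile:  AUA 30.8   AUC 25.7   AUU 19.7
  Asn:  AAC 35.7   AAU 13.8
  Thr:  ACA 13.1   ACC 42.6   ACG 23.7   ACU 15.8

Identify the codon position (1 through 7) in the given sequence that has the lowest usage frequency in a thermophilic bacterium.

Codon 1 UUU (Phe): 39.6 per 1000.
Codon 2 AAC (Asn): 35.7 per 1000.
Codon 3 UUU (Phe): 39.6 per 1000.
Codon 4 GCC (Ala): 27.5 per 1000.
Codon 5 ACG (Thr): 23.7 per 1000.
Codon 6 AUU (Ile): 19.7 per 1000.
Codon 7 GAG (Glu): 33.4 per 1000.
Lowest frequency is 19.7 at codon 6.

6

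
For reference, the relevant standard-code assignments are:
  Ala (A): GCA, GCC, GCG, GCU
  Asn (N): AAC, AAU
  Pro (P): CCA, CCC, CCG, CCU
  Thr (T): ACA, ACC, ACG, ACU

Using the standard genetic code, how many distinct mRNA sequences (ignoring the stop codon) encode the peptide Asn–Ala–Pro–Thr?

Asn: 2 codons.
Ala: 4 codons.
Pro: 4 codons.
Thr: 4 codons.
2 × 4 × 4 × 4 = 128.

128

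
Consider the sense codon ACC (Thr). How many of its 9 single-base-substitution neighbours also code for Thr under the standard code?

Position 1: none → 0 synonymous.
Position 2: none → 0 synonymous.
Position 3: ACU, ACA, ACG → 3 synonymous.
Total: 0 + 0 + 3 = 3.

3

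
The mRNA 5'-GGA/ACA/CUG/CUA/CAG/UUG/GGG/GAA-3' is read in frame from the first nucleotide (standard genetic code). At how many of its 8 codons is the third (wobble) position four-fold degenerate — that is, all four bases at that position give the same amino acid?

5

Codon 1 GGA (Gly): third position 4-fold.
Codon 2 ACA (Thr): third position 4-fold.
Codon 3 CUG (Leu): third position 4-fold.
Codon 4 CUA (Leu): third position 4-fold.
Codon 5 CAG (Gln): third position 2-fold.
Codon 6 UUG (Leu): third position 2-fold.
Codon 7 GGG (Gly): third position 4-fold.
Codon 8 GAA (Glu): third position 2-fold.
Four-fold degenerate third positions: 5.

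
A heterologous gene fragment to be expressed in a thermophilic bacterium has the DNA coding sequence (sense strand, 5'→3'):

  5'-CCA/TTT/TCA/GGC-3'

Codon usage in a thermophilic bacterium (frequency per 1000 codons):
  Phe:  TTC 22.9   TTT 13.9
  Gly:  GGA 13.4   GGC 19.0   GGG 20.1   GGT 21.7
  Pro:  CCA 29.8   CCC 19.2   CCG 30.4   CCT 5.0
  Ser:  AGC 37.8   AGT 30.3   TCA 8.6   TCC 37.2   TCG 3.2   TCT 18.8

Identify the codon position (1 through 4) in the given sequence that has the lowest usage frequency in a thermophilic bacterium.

Codon 1 CCA (Pro): 29.8 per 1000.
Codon 2 TTT (Phe): 13.9 per 1000.
Codon 3 TCA (Ser): 8.6 per 1000.
Codon 4 GGC (Gly): 19.0 per 1000.
Lowest frequency is 8.6 at codon 3.

3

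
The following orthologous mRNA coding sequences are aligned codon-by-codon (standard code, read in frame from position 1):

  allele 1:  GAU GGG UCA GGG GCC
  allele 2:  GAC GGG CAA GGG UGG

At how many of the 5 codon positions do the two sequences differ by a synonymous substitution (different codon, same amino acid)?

Codon 1: GAU Asp / GAC Asp — synonymous.
Codon 2: GGG Gly / GGG Gly — identical.
Codon 3: UCA Ser / CAA Gln — nonsynonymous.
Codon 4: GGG Gly / GGG Gly — identical.
Codon 5: GCC Ala / UGG Trp — nonsynonymous.
Synonymous differences: 1.

1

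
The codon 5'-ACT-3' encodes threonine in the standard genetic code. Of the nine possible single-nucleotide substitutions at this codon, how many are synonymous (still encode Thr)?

Position 1: none → 0 synonymous.
Position 2: none → 0 synonymous.
Position 3: ACC, ACA, ACG → 3 synonymous.
Total: 0 + 0 + 3 = 3.

3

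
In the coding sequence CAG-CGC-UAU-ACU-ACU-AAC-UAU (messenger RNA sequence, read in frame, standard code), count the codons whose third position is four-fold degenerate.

Codon 1 CAG (Gln): third position 2-fold.
Codon 2 CGC (Arg): third position 4-fold.
Codon 3 UAU (Tyr): third position 2-fold.
Codon 4 ACU (Thr): third position 4-fold.
Codon 5 ACU (Thr): third position 4-fold.
Codon 6 AAC (Asn): third position 2-fold.
Codon 7 UAU (Tyr): third position 2-fold.
Four-fold degenerate third positions: 3.

3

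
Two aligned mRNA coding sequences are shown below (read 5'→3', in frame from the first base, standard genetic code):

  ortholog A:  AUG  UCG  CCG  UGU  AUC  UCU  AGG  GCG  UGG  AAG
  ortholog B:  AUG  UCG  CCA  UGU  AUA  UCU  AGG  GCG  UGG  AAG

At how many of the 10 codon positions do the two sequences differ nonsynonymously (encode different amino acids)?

0

Codon 1: AUG Met / AUG Met — identical.
Codon 2: UCG Ser / UCG Ser — identical.
Codon 3: CCG Pro / CCA Pro — synonymous.
Codon 4: UGU Cys / UGU Cys — identical.
Codon 5: AUC Ile / AUA Ile — synonymous.
Codon 6: UCU Ser / UCU Ser — identical.
Codon 7: AGG Arg / AGG Arg — identical.
Codon 8: GCG Ala / GCG Ala — identical.
Codon 9: UGG Trp / UGG Trp — identical.
Codon 10: AAG Lys / AAG Lys — identical.
Nonsynonymous differences: 0.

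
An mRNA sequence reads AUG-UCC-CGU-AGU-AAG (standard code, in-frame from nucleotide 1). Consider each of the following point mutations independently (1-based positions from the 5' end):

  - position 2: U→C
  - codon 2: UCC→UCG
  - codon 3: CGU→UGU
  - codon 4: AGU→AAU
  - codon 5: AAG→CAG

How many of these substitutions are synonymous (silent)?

Codon 1: AUG (Met) → ACG (Thr) — missense.
Codon 2: UCC (Ser) → UCG (Ser) — synonymous.
Codon 3: CGU (Arg) → UGU (Cys) — missense.
Codon 4: AGU (Ser) → AAU (Asn) — missense.
Codon 5: AAG (Lys) → CAG (Gln) — missense.
Synonymous: 1 of 5.

1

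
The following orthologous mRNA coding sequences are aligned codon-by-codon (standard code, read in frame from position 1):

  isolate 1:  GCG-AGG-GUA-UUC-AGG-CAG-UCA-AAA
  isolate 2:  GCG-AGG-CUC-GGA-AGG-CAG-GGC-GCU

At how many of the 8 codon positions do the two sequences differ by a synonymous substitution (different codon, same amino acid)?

0

Codon 1: GCG Ala / GCG Ala — identical.
Codon 2: AGG Arg / AGG Arg — identical.
Codon 3: GUA Val / CUC Leu — nonsynonymous.
Codon 4: UUC Phe / GGA Gly — nonsynonymous.
Codon 5: AGG Arg / AGG Arg — identical.
Codon 6: CAG Gln / CAG Gln — identical.
Codon 7: UCA Ser / GGC Gly — nonsynonymous.
Codon 8: AAA Lys / GCU Ala — nonsynonymous.
Synonymous differences: 0.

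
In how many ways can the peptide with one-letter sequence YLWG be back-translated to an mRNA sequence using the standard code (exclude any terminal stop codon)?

48

Tyr: 2 codons.
Leu: 6 codons.
Trp: 1 codon.
Gly: 4 codons.
2 × 6 × 1 × 4 = 48.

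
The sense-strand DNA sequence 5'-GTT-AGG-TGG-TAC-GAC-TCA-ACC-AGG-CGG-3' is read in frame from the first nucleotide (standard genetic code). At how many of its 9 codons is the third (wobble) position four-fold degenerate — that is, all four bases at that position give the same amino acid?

4

Codon 1 GTT (Val): third position 4-fold.
Codon 2 AGG (Arg): third position 2-fold.
Codon 3 TGG (Trp): third position 1-fold.
Codon 4 TAC (Tyr): third position 2-fold.
Codon 5 GAC (Asp): third position 2-fold.
Codon 6 TCA (Ser): third position 4-fold.
Codon 7 ACC (Thr): third position 4-fold.
Codon 8 AGG (Arg): third position 2-fold.
Codon 9 CGG (Arg): third position 4-fold.
Four-fold degenerate third positions: 4.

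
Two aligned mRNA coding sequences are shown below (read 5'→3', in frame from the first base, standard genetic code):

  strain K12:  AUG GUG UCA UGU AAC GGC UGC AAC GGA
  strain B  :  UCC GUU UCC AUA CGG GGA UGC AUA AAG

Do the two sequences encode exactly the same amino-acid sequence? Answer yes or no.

no

Codon 1: AUG Met / UCC Ser — nonsynonymous.
Codon 2: GUG Val / GUU Val — synonymous.
Codon 3: UCA Ser / UCC Ser — synonymous.
Codon 4: UGU Cys / AUA Ile — nonsynonymous.
Codon 5: AAC Asn / CGG Arg — nonsynonymous.
Codon 6: GGC Gly / GGA Gly — synonymous.
Codon 7: UGC Cys / UGC Cys — identical.
Codon 8: AAC Asn / AUA Ile — nonsynonymous.
Codon 9: GGA Gly / AAG Lys — nonsynonymous.
Nonsynonymous differences: 5 → different protein.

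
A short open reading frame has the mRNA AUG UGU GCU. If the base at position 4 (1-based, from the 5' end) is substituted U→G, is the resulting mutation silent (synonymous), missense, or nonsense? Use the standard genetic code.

Position 4 falls in codon 2: UGU → Cys.
After the substitution the codon is GGU → Gly.
Cys ≠ Gly, so this is a missense mutation.

missense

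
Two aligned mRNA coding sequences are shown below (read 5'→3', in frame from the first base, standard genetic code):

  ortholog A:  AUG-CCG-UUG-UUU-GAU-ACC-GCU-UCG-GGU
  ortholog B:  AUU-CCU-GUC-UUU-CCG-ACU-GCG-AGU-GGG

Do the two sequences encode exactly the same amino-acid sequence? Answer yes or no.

Codon 1: AUG Met / AUU Ile — nonsynonymous.
Codon 2: CCG Pro / CCU Pro — synonymous.
Codon 3: UUG Leu / GUC Val — nonsynonymous.
Codon 4: UUU Phe / UUU Phe — identical.
Codon 5: GAU Asp / CCG Pro — nonsynonymous.
Codon 6: ACC Thr / ACU Thr — synonymous.
Codon 7: GCU Ala / GCG Ala — synonymous.
Codon 8: UCG Ser / AGU Ser — synonymous.
Codon 9: GGU Gly / GGG Gly — synonymous.
Nonsynonymous differences: 3 → different protein.

no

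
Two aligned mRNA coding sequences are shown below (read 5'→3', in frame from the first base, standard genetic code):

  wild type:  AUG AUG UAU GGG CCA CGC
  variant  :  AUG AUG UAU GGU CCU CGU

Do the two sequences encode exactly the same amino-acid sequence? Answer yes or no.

yes

Codon 1: AUG Met / AUG Met — identical.
Codon 2: AUG Met / AUG Met — identical.
Codon 3: UAU Tyr / UAU Tyr — identical.
Codon 4: GGG Gly / GGU Gly — synonymous.
Codon 5: CCA Pro / CCU Pro — synonymous.
Codon 6: CGC Arg / CGU Arg — synonymous.
Nonsynonymous differences: 0 → same protein.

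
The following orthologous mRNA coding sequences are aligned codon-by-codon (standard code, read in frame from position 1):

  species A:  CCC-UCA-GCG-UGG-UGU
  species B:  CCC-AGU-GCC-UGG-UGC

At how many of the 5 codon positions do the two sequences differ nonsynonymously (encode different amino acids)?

Codon 1: CCC Pro / CCC Pro — identical.
Codon 2: UCA Ser / AGU Ser — synonymous.
Codon 3: GCG Ala / GCC Ala — synonymous.
Codon 4: UGG Trp / UGG Trp — identical.
Codon 5: UGU Cys / UGC Cys — synonymous.
Nonsynonymous differences: 0.

0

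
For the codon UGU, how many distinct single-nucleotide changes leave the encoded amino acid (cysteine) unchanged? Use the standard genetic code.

Position 1: none → 0 synonymous.
Position 2: none → 0 synonymous.
Position 3: UGC → 1 synonymous.
Total: 0 + 0 + 1 = 1.

1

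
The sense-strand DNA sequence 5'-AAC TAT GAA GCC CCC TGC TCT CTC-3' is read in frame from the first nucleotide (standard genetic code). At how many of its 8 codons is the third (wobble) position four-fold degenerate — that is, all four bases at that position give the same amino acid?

4

Codon 1 AAC (Asn): third position 2-fold.
Codon 2 TAT (Tyr): third position 2-fold.
Codon 3 GAA (Glu): third position 2-fold.
Codon 4 GCC (Ala): third position 4-fold.
Codon 5 CCC (Pro): third position 4-fold.
Codon 6 TGC (Cys): third position 2-fold.
Codon 7 TCT (Ser): third position 4-fold.
Codon 8 CTC (Leu): third position 4-fold.
Four-fold degenerate third positions: 4.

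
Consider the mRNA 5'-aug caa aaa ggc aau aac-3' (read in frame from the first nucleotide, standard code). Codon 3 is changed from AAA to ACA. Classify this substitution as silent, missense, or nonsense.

Position 8 falls in codon 3: AAA → Lys.
After the substitution the codon is ACA → Thr.
Lys ≠ Thr, so this is a missense mutation.

missense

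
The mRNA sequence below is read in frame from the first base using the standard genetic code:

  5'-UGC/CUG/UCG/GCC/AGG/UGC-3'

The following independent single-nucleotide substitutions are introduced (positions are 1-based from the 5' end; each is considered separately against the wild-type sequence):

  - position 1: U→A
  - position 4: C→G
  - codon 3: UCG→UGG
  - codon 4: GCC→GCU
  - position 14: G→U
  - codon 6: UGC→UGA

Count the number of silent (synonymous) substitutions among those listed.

1

Codon 1: UGC (Cys) → AGC (Ser) — missense.
Codon 2: CUG (Leu) → GUG (Val) — missense.
Codon 3: UCG (Ser) → UGG (Trp) — missense.
Codon 4: GCC (Ala) → GCU (Ala) — synonymous.
Codon 5: AGG (Arg) → AUG (Met) — missense.
Codon 6: UGC (Cys) → UGA (Stop) — nonsense.
Synonymous: 1 of 6.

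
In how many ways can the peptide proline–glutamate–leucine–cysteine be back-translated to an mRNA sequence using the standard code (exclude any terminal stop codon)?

96

Pro: 4 codons.
Glu: 2 codons.
Leu: 6 codons.
Cys: 2 codons.
4 × 2 × 6 × 2 = 96.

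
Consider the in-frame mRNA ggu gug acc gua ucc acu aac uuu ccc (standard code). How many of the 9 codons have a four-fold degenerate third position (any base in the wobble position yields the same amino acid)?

Codon 1 GGU (Gly): third position 4-fold.
Codon 2 GUG (Val): third position 4-fold.
Codon 3 ACC (Thr): third position 4-fold.
Codon 4 GUA (Val): third position 4-fold.
Codon 5 UCC (Ser): third position 4-fold.
Codon 6 ACU (Thr): third position 4-fold.
Codon 7 AAC (Asn): third position 2-fold.
Codon 8 UUU (Phe): third position 2-fold.
Codon 9 CCC (Pro): third position 4-fold.
Four-fold degenerate third positions: 7.

7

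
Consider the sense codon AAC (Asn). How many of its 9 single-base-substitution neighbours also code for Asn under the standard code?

Position 1: none → 0 synonymous.
Position 2: none → 0 synonymous.
Position 3: AAU → 1 synonymous.
Total: 0 + 0 + 1 = 1.

1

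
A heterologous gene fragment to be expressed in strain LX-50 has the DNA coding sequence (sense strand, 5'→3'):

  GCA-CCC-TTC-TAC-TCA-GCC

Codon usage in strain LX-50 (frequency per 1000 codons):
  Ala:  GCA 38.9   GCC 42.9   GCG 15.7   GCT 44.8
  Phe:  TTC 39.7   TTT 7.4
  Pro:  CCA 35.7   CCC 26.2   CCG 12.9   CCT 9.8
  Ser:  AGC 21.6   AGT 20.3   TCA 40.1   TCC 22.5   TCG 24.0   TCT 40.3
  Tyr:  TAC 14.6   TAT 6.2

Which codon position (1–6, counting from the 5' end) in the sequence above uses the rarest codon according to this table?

Codon 1 GCA (Ala): 38.9 per 1000.
Codon 2 CCC (Pro): 26.2 per 1000.
Codon 3 TTC (Phe): 39.7 per 1000.
Codon 4 TAC (Tyr): 14.6 per 1000.
Codon 5 TCA (Ser): 40.1 per 1000.
Codon 6 GCC (Ala): 42.9 per 1000.
Lowest frequency is 14.6 at codon 4.

4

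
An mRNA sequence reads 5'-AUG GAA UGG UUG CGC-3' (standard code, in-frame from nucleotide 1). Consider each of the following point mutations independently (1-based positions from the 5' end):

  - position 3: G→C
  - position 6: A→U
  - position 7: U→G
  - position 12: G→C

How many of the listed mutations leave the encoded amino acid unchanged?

0

Codon 1: AUG (Met) → AUC (Ile) — missense.
Codon 2: GAA (Glu) → GAU (Asp) — missense.
Codon 3: UGG (Trp) → GGG (Gly) — missense.
Codon 4: UUG (Leu) → UUC (Phe) — missense.
Synonymous: 0 of 4.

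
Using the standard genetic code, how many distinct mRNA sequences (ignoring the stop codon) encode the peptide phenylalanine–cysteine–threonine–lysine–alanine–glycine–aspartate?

Phe: 2 codons.
Cys: 2 codons.
Thr: 4 codons.
Lys: 2 codons.
Ala: 4 codons.
Gly: 4 codons.
Asp: 2 codons.
2 × 2 × 4 × 2 × 4 × 4 × 2 = 1024.

1024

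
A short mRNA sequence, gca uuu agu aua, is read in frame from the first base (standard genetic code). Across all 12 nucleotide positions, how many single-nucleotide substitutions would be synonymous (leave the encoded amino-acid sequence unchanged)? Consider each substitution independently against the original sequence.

7

Codon 1 (GCA, Ala): 3 synonymous substitutions.
Codon 2 (UUU, Phe): 1 synonymous substitution.
Codon 3 (AGU, Ser): 1 synonymous substitution.
Codon 4 (AUA, Ile): 2 synonymous substitutions.
Total: 3 + 1 + 1 + 2 = 7.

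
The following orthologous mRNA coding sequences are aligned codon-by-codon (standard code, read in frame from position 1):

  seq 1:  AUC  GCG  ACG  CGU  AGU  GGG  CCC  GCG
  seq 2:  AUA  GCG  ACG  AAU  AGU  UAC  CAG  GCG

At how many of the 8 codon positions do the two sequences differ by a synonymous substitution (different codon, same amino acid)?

1

Codon 1: AUC Ile / AUA Ile — synonymous.
Codon 2: GCG Ala / GCG Ala — identical.
Codon 3: ACG Thr / ACG Thr — identical.
Codon 4: CGU Arg / AAU Asn — nonsynonymous.
Codon 5: AGU Ser / AGU Ser — identical.
Codon 6: GGG Gly / UAC Tyr — nonsynonymous.
Codon 7: CCC Pro / CAG Gln — nonsynonymous.
Codon 8: GCG Ala / GCG Ala — identical.
Synonymous differences: 1.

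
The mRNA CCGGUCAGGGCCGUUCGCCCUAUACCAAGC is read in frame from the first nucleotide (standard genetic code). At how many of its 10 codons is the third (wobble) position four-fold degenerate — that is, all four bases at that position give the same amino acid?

7

Codon 1 CCG (Pro): third position 4-fold.
Codon 2 GUC (Val): third position 4-fold.
Codon 3 AGG (Arg): third position 2-fold.
Codon 4 GCC (Ala): third position 4-fold.
Codon 5 GUU (Val): third position 4-fold.
Codon 6 CGC (Arg): third position 4-fold.
Codon 7 CCU (Pro): third position 4-fold.
Codon 8 AUA (Ile): third position 3-fold.
Codon 9 CCA (Pro): third position 4-fold.
Codon 10 AGC (Ser): third position 2-fold.
Four-fold degenerate third positions: 7.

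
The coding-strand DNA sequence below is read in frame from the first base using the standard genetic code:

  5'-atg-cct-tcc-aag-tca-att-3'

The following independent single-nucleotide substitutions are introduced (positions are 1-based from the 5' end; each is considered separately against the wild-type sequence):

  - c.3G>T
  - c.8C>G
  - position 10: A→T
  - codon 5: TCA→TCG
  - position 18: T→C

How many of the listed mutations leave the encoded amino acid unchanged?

Codon 1: ATG (Met) → ATT (Ile) — missense.
Codon 3: TCC (Ser) → TGC (Cys) — missense.
Codon 4: AAG (Lys) → TAG (Stop) — nonsense.
Codon 5: TCA (Ser) → TCG (Ser) — synonymous.
Codon 6: ATT (Ile) → ATC (Ile) — synonymous.
Synonymous: 2 of 5.

2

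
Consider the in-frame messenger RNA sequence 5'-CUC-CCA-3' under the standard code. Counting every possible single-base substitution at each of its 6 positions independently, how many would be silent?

6

Codon 1 (CUC, Leu): 3 synonymous substitutions.
Codon 2 (CCA, Pro): 3 synonymous substitutions.
Total: 3 + 3 = 6.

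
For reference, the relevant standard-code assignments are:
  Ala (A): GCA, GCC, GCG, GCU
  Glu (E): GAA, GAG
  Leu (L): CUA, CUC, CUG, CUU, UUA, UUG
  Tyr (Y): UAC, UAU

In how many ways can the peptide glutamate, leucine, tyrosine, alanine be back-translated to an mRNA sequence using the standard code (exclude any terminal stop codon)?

Glu: 2 codons.
Leu: 6 codons.
Tyr: 2 codons.
Ala: 4 codons.
2 × 6 × 2 × 4 = 96.

96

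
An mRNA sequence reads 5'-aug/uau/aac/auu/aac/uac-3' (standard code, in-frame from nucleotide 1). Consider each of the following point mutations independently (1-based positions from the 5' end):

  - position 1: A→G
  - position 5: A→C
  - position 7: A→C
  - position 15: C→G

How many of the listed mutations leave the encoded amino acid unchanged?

Codon 1: AUG (Met) → GUG (Val) — missense.
Codon 2: UAU (Tyr) → UCU (Ser) — missense.
Codon 3: AAC (Asn) → CAC (His) — missense.
Codon 5: AAC (Asn) → AAG (Lys) — missense.
Synonymous: 0 of 4.

0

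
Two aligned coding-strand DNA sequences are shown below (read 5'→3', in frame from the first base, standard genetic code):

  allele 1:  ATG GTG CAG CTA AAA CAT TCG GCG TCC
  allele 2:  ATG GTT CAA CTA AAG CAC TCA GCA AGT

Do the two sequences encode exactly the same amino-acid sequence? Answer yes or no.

yes

Codon 1: ATG Met / ATG Met — identical.
Codon 2: GTG Val / GTT Val — synonymous.
Codon 3: CAG Gln / CAA Gln — synonymous.
Codon 4: CTA Leu / CTA Leu — identical.
Codon 5: AAA Lys / AAG Lys — synonymous.
Codon 6: CAT His / CAC His — synonymous.
Codon 7: TCG Ser / TCA Ser — synonymous.
Codon 8: GCG Ala / GCA Ala — synonymous.
Codon 9: TCC Ser / AGT Ser — synonymous.
Nonsynonymous differences: 0 → same protein.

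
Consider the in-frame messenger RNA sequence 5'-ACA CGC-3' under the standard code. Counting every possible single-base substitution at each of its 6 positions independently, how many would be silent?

Codon 1 (ACA, Thr): 3 synonymous substitutions.
Codon 2 (CGC, Arg): 3 synonymous substitutions.
Total: 3 + 3 = 6.

6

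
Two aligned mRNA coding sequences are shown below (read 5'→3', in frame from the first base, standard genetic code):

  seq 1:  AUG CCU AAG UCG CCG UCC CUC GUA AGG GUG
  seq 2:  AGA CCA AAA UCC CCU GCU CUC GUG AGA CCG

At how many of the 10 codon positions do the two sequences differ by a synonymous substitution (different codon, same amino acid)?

Codon 1: AUG Met / AGA Arg — nonsynonymous.
Codon 2: CCU Pro / CCA Pro — synonymous.
Codon 3: AAG Lys / AAA Lys — synonymous.
Codon 4: UCG Ser / UCC Ser — synonymous.
Codon 5: CCG Pro / CCU Pro — synonymous.
Codon 6: UCC Ser / GCU Ala — nonsynonymous.
Codon 7: CUC Leu / CUC Leu — identical.
Codon 8: GUA Val / GUG Val — synonymous.
Codon 9: AGG Arg / AGA Arg — synonymous.
Codon 10: GUG Val / CCG Pro — nonsynonymous.
Synonymous differences: 6.

6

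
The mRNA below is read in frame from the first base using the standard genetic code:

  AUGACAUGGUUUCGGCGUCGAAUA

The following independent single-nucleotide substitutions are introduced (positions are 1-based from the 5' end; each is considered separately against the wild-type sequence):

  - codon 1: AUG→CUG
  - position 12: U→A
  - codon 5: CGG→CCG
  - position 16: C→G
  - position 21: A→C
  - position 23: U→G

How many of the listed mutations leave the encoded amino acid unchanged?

1

Codon 1: AUG (Met) → CUG (Leu) — missense.
Codon 4: UUU (Phe) → UUA (Leu) — missense.
Codon 5: CGG (Arg) → CCG (Pro) — missense.
Codon 6: CGU (Arg) → GGU (Gly) — missense.
Codon 7: CGA (Arg) → CGC (Arg) — synonymous.
Codon 8: AUA (Ile) → AGA (Arg) — missense.
Synonymous: 1 of 6.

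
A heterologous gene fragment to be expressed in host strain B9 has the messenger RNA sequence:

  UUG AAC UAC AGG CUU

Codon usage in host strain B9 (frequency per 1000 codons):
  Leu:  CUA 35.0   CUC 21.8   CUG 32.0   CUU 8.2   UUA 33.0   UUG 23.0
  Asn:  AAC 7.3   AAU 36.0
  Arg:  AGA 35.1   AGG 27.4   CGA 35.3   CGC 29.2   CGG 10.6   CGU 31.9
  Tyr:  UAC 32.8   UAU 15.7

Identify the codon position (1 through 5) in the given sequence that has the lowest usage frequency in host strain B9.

2

Codon 1 UUG (Leu): 23.0 per 1000.
Codon 2 AAC (Asn): 7.3 per 1000.
Codon 3 UAC (Tyr): 32.8 per 1000.
Codon 4 AGG (Arg): 27.4 per 1000.
Codon 5 CUU (Leu): 8.2 per 1000.
Lowest frequency is 7.3 at codon 2.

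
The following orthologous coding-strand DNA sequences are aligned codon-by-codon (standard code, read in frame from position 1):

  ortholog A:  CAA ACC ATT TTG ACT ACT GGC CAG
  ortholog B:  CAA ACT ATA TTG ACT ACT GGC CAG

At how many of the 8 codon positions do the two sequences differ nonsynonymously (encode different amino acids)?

Codon 1: CAA Gln / CAA Gln — identical.
Codon 2: ACC Thr / ACT Thr — synonymous.
Codon 3: ATT Ile / ATA Ile — synonymous.
Codon 4: TTG Leu / TTG Leu — identical.
Codon 5: ACT Thr / ACT Thr — identical.
Codon 6: ACT Thr / ACT Thr — identical.
Codon 7: GGC Gly / GGC Gly — identical.
Codon 8: CAG Gln / CAG Gln — identical.
Nonsynonymous differences: 0.

0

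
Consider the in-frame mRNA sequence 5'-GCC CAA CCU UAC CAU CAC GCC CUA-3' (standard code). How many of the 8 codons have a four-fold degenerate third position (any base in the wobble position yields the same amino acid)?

Codon 1 GCC (Ala): third position 4-fold.
Codon 2 CAA (Gln): third position 2-fold.
Codon 3 CCU (Pro): third position 4-fold.
Codon 4 UAC (Tyr): third position 2-fold.
Codon 5 CAU (His): third position 2-fold.
Codon 6 CAC (His): third position 2-fold.
Codon 7 GCC (Ala): third position 4-fold.
Codon 8 CUA (Leu): third position 4-fold.
Four-fold degenerate third positions: 4.

4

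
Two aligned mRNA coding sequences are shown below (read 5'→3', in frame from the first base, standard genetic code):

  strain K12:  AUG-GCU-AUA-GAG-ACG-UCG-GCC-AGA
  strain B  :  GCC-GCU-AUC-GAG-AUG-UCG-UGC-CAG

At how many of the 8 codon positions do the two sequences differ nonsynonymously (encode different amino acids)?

4

Codon 1: AUG Met / GCC Ala — nonsynonymous.
Codon 2: GCU Ala / GCU Ala — identical.
Codon 3: AUA Ile / AUC Ile — synonymous.
Codon 4: GAG Glu / GAG Glu — identical.
Codon 5: ACG Thr / AUG Met — nonsynonymous.
Codon 6: UCG Ser / UCG Ser — identical.
Codon 7: GCC Ala / UGC Cys — nonsynonymous.
Codon 8: AGA Arg / CAG Gln — nonsynonymous.
Nonsynonymous differences: 4.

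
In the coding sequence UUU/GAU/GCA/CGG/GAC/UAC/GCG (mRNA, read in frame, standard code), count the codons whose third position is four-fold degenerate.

Codon 1 UUU (Phe): third position 2-fold.
Codon 2 GAU (Asp): third position 2-fold.
Codon 3 GCA (Ala): third position 4-fold.
Codon 4 CGG (Arg): third position 4-fold.
Codon 5 GAC (Asp): third position 2-fold.
Codon 6 UAC (Tyr): third position 2-fold.
Codon 7 GCG (Ala): third position 4-fold.
Four-fold degenerate third positions: 3.

3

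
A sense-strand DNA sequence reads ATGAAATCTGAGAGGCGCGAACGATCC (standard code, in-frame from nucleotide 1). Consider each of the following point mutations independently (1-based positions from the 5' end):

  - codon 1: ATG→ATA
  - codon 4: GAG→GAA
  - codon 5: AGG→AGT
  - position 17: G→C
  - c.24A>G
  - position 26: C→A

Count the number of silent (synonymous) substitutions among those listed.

2

Codon 1: ATG (Met) → ATA (Ile) — missense.
Codon 4: GAG (Glu) → GAA (Glu) — synonymous.
Codon 5: AGG (Arg) → AGT (Ser) — missense.
Codon 6: CGC (Arg) → CCC (Pro) — missense.
Codon 8: CGA (Arg) → CGG (Arg) — synonymous.
Codon 9: TCC (Ser) → TAC (Tyr) — missense.
Synonymous: 2 of 6.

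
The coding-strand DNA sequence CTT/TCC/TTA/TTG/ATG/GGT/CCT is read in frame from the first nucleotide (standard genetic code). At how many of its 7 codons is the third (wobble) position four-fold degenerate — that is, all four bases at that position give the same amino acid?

4

Codon 1 CTT (Leu): third position 4-fold.
Codon 2 TCC (Ser): third position 4-fold.
Codon 3 TTA (Leu): third position 2-fold.
Codon 4 TTG (Leu): third position 2-fold.
Codon 5 ATG (Met): third position 1-fold.
Codon 6 GGT (Gly): third position 4-fold.
Codon 7 CCT (Pro): third position 4-fold.
Four-fold degenerate third positions: 4.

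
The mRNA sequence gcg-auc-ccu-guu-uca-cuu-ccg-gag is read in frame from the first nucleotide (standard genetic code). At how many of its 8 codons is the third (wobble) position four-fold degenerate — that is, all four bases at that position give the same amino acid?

6

Codon 1 GCG (Ala): third position 4-fold.
Codon 2 AUC (Ile): third position 3-fold.
Codon 3 CCU (Pro): third position 4-fold.
Codon 4 GUU (Val): third position 4-fold.
Codon 5 UCA (Ser): third position 4-fold.
Codon 6 CUU (Leu): third position 4-fold.
Codon 7 CCG (Pro): third position 4-fold.
Codon 8 GAG (Glu): third position 2-fold.
Four-fold degenerate third positions: 6.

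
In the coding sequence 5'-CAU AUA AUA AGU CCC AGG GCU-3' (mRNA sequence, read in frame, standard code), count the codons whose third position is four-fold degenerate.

Codon 1 CAU (His): third position 2-fold.
Codon 2 AUA (Ile): third position 3-fold.
Codon 3 AUA (Ile): third position 3-fold.
Codon 4 AGU (Ser): third position 2-fold.
Codon 5 CCC (Pro): third position 4-fold.
Codon 6 AGG (Arg): third position 2-fold.
Codon 7 GCU (Ala): third position 4-fold.
Four-fold degenerate third positions: 2.

2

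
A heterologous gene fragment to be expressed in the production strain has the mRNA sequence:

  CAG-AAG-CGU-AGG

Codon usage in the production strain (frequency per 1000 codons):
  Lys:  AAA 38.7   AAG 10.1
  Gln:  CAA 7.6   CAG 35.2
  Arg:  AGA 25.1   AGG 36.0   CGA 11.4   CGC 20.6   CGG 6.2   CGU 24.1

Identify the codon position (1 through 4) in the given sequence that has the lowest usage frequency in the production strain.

Codon 1 CAG (Gln): 35.2 per 1000.
Codon 2 AAG (Lys): 10.1 per 1000.
Codon 3 CGU (Arg): 24.1 per 1000.
Codon 4 AGG (Arg): 36.0 per 1000.
Lowest frequency is 10.1 at codon 2.

2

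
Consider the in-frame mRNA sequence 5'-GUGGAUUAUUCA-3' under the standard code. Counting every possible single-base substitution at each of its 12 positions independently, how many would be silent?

8

Codon 1 (GUG, Val): 3 synonymous substitutions.
Codon 2 (GAU, Asp): 1 synonymous substitution.
Codon 3 (UAU, Tyr): 1 synonymous substitution.
Codon 4 (UCA, Ser): 3 synonymous substitutions.
Total: 3 + 1 + 1 + 3 = 8.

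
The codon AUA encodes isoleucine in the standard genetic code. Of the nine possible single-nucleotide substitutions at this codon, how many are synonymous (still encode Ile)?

2

Position 1: none → 0 synonymous.
Position 2: none → 0 synonymous.
Position 3: AUU, AUC → 2 synonymous.
Total: 0 + 0 + 2 = 2.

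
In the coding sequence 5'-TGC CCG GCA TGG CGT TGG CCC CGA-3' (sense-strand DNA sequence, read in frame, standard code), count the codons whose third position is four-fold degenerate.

5

Codon 1 TGC (Cys): third position 2-fold.
Codon 2 CCG (Pro): third position 4-fold.
Codon 3 GCA (Ala): third position 4-fold.
Codon 4 TGG (Trp): third position 1-fold.
Codon 5 CGT (Arg): third position 4-fold.
Codon 6 TGG (Trp): third position 1-fold.
Codon 7 CCC (Pro): third position 4-fold.
Codon 8 CGA (Arg): third position 4-fold.
Four-fold degenerate third positions: 5.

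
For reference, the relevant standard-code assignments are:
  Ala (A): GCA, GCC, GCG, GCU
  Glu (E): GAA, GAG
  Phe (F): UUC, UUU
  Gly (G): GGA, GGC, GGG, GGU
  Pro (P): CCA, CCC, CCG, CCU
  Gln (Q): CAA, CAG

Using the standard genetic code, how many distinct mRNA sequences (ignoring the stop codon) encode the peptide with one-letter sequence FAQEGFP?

1024

Phe: 2 codons.
Ala: 4 codons.
Gln: 2 codons.
Glu: 2 codons.
Gly: 4 codons.
Phe: 2 codons.
Pro: 4 codons.
2 × 4 × 2 × 2 × 4 × 2 × 4 = 1024.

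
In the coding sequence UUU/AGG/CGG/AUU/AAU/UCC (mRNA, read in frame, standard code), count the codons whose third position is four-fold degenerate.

Codon 1 UUU (Phe): third position 2-fold.
Codon 2 AGG (Arg): third position 2-fold.
Codon 3 CGG (Arg): third position 4-fold.
Codon 4 AUU (Ile): third position 3-fold.
Codon 5 AAU (Asn): third position 2-fold.
Codon 6 UCC (Ser): third position 4-fold.
Four-fold degenerate third positions: 2.

2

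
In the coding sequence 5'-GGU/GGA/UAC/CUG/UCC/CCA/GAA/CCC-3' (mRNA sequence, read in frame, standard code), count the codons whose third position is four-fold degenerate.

6

Codon 1 GGU (Gly): third position 4-fold.
Codon 2 GGA (Gly): third position 4-fold.
Codon 3 UAC (Tyr): third position 2-fold.
Codon 4 CUG (Leu): third position 4-fold.
Codon 5 UCC (Ser): third position 4-fold.
Codon 6 CCA (Pro): third position 4-fold.
Codon 7 GAA (Glu): third position 2-fold.
Codon 8 CCC (Pro): third position 4-fold.
Four-fold degenerate third positions: 6.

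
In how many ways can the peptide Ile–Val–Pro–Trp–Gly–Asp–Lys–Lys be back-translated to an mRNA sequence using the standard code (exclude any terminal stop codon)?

Ile: 3 codons.
Val: 4 codons.
Pro: 4 codons.
Trp: 1 codon.
Gly: 4 codons.
Asp: 2 codons.
Lys: 2 codons.
Lys: 2 codons.
3 × 4 × 4 × 1 × 4 × 2 × 2 × 2 = 1536.

1536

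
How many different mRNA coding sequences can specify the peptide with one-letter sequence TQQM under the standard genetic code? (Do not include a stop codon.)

Thr: 4 codons.
Gln: 2 codons.
Gln: 2 codons.
Met: 1 codon.
4 × 2 × 2 × 1 = 16.

16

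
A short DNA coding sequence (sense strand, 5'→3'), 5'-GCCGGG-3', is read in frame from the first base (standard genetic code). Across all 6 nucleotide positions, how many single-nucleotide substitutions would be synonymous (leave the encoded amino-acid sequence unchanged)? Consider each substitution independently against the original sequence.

6

Codon 1 (GCC, Ala): 3 synonymous substitutions.
Codon 2 (GGG, Gly): 3 synonymous substitutions.
Total: 3 + 3 = 6.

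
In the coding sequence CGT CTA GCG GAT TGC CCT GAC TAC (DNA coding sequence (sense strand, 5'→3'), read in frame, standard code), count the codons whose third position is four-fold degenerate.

Codon 1 CGT (Arg): third position 4-fold.
Codon 2 CTA (Leu): third position 4-fold.
Codon 3 GCG (Ala): third position 4-fold.
Codon 4 GAT (Asp): third position 2-fold.
Codon 5 TGC (Cys): third position 2-fold.
Codon 6 CCT (Pro): third position 4-fold.
Codon 7 GAC (Asp): third position 2-fold.
Codon 8 TAC (Tyr): third position 2-fold.
Four-fold degenerate third positions: 4.

4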